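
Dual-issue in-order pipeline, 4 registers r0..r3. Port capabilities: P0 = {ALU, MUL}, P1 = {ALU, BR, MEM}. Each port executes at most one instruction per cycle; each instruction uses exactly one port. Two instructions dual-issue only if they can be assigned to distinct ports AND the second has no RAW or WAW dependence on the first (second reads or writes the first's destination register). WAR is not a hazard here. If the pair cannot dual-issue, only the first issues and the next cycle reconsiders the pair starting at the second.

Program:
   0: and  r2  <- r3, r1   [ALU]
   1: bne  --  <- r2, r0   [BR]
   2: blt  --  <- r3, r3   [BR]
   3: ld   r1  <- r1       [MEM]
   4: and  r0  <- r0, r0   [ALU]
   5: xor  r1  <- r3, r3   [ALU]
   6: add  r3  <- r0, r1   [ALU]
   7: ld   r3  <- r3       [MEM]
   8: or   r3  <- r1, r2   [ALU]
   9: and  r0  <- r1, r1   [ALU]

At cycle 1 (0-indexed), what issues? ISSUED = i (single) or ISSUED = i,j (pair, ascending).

ISSUED = 1

  cy0 -> i0 (and.ALU) RAW r2
  cy1 -> i1 (bne.BR) no-port BR/BR
  cy2 -> i2 (blt.BR) no-port BR/MEM
  cy3 -> i3/i4 (ld.MEM;and.ALU) 2-wide
  cy4 -> i5 (xor.ALU) RAW r1
  cy5 -> i6 (add.ALU) RAW+WAW r3
  cy6 -> i7 (ld.MEM) WAW r3
  cy7 -> i8/i9 (or.ALU;and.ALU) 2-wide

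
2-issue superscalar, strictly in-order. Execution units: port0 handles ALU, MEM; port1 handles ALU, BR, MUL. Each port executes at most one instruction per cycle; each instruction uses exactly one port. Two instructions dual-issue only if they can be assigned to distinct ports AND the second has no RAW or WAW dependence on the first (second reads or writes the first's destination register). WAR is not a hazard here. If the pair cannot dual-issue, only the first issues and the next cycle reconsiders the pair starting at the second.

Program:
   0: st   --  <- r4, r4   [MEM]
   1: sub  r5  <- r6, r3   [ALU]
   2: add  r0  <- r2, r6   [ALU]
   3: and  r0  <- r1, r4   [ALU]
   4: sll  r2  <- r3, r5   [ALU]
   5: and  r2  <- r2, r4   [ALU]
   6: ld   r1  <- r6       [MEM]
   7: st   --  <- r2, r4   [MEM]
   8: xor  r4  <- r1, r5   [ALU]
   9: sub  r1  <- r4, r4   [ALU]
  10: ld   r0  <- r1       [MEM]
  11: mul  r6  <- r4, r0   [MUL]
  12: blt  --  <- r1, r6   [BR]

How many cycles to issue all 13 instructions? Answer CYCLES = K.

CYCLES = 9

  cy0 -> i0+i1 (st.MEM;sub.ALU) 2-wide
  cy1 -> i2 (add.ALU) WAW r0
  cy2 -> i3+i4 (and.ALU;sll.ALU) 2-wide
  cy3 -> i5+i6 (and.ALU;ld.MEM) 2-wide
  cy4 -> i7+i8 (st.MEM;xor.ALU) 2-wide
  cy5 -> i9 (sub.ALU) RAW r1
  cy6 -> i10 (ld.MEM) RAW r0
  cy7 -> i11 (mul.MUL) no-port MUL/BR
  cy8 -> i12 (blt.BR) tail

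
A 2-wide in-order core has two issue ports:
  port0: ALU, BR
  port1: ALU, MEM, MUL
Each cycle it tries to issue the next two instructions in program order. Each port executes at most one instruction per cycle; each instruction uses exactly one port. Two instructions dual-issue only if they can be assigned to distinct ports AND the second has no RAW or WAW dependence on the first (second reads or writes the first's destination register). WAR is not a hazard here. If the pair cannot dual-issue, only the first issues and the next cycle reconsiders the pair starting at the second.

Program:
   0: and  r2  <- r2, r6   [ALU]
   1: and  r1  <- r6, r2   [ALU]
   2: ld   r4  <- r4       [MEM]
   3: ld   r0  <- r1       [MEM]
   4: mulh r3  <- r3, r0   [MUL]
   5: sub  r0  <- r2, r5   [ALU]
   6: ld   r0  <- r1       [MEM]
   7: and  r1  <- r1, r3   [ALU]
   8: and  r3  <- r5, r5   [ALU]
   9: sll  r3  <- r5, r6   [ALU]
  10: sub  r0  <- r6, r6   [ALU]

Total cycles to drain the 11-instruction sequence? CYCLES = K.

t=0 i0:and ; RAW r2
t=1 i1/i2:and;ld ; dual
t=2 i3:ld ; no-port MEM/MUL
t=3 i4/i5:mulh;sub ; dual
t=4 i6/i7:ld;and ; dual
t=5 i8:and ; WAW r3
t=6 i9/i10:sll;sub ; dual

CYCLES = 7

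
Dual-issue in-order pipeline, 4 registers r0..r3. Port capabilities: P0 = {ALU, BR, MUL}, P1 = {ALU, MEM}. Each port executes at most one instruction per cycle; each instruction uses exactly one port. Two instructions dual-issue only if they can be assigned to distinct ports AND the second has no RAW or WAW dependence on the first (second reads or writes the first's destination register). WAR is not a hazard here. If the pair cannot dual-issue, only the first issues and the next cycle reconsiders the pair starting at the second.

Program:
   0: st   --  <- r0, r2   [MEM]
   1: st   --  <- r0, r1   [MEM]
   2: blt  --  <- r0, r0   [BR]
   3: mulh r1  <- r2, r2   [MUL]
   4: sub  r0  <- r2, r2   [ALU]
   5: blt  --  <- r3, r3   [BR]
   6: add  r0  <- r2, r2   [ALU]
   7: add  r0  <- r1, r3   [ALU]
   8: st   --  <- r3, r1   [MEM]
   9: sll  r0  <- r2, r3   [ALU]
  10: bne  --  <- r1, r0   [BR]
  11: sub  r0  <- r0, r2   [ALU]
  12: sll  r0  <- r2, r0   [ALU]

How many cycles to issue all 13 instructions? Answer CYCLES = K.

CYCLES = 8

0. st @i0  | no-port MEM/MEM
1. st+blt @i1,i2  | dual
2. mulh+sub @i3,i4  | dual
3. blt+add @i5,i6  | dual
4. add+st @i7,i8  | dual
5. sll @i9  | RAW r0
6. bne+sub @i10,i11  | dual
7. sll @i12  | tail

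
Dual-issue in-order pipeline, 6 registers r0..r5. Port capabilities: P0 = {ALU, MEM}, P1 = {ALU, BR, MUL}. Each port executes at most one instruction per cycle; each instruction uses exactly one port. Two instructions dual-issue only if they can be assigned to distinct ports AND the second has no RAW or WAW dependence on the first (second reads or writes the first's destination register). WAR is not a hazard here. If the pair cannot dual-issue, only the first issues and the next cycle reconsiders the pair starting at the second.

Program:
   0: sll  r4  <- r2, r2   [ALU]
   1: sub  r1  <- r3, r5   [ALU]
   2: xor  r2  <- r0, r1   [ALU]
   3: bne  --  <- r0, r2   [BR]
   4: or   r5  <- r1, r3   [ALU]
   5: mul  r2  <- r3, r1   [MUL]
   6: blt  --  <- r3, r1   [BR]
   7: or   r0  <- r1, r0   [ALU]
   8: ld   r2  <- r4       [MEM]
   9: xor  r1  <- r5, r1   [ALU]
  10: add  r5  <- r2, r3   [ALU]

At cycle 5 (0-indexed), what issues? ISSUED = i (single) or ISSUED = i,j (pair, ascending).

  cy0 -> i0&i1 (sll sub) 2-wide
  cy1 -> i2 (xor) RAW r2
  cy2 -> i3&i4 (bne or) 2-wide
  cy3 -> i5 (mul) no-port MUL/BR
  cy4 -> i6&i7 (blt or) 2-wide
  cy5 -> i8&i9 (ld xor) 2-wide
  cy6 -> i10 (add) tail

ISSUED = 8,9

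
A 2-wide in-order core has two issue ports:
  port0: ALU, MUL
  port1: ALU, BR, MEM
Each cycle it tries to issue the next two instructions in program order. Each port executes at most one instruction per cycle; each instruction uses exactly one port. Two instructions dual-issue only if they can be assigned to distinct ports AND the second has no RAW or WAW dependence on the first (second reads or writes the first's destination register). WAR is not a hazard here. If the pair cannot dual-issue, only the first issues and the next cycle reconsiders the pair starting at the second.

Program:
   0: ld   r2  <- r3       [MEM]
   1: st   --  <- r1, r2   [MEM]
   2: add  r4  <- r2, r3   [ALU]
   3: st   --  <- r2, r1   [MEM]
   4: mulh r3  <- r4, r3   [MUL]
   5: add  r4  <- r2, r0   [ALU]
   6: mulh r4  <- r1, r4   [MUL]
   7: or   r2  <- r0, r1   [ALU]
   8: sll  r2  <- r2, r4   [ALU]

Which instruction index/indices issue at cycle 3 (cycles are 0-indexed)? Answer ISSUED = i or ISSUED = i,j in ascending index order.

[0] i0  ld.MEM  -- no-port MEM/MEM
[1] i1,i2  st.MEM/add.ALU  -- pair
[2] i3,i4  st.MEM/mulh.MUL  -- pair
[3] i5  add.ALU  -- RAW+WAW r4
[4] i6,i7  mulh.MUL/or.ALU  -- pair
[5] i8  sll.ALU  -- tail

ISSUED = 5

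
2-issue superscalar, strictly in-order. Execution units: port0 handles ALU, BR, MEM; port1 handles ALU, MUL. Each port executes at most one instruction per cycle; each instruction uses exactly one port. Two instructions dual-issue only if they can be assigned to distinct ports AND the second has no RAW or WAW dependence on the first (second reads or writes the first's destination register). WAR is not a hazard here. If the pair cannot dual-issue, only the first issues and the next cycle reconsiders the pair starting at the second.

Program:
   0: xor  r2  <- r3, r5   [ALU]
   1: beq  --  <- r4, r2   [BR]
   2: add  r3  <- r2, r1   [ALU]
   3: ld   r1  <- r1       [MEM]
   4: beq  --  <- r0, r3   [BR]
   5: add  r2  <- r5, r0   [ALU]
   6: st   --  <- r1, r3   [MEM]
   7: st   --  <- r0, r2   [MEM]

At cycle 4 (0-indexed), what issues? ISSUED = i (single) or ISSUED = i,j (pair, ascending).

ISSUED = 6

#0 head=0: xor i0 RAW r2
#1 head=1: beq/add i1&i2 2-wide
#2 head=3: ld i3 no-port MEM/BR
#3 head=4: beq/add i4&i5 2-wide
#4 head=6: st i6 no-port MEM/MEM
#5 head=7: st i7 tail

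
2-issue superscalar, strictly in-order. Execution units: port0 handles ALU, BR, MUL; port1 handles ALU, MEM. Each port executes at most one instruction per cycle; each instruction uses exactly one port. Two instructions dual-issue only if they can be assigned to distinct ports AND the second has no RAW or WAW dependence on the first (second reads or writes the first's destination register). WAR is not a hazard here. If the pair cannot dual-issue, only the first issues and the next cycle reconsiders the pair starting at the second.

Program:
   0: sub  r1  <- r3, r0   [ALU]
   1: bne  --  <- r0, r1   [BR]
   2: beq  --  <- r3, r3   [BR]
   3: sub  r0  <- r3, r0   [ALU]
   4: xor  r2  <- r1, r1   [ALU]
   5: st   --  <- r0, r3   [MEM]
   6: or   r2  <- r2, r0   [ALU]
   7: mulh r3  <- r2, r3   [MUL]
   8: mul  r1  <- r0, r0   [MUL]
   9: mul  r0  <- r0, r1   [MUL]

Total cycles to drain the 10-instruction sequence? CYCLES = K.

CYCLES = 8

c0: i0 sub.ALU  RAW r1
c1: i1 bne.BR  no-port BR/BR
c2: i2+i3 beq.BR sub.ALU  2-wide
c3: i4+i5 xor.ALU st.MEM  2-wide
c4: i6 or.ALU  RAW r2
c5: i7 mulh.MUL  no-port MUL/MUL
c6: i8 mul.MUL  no-port MUL/MUL
c7: i9 mul.MUL  tail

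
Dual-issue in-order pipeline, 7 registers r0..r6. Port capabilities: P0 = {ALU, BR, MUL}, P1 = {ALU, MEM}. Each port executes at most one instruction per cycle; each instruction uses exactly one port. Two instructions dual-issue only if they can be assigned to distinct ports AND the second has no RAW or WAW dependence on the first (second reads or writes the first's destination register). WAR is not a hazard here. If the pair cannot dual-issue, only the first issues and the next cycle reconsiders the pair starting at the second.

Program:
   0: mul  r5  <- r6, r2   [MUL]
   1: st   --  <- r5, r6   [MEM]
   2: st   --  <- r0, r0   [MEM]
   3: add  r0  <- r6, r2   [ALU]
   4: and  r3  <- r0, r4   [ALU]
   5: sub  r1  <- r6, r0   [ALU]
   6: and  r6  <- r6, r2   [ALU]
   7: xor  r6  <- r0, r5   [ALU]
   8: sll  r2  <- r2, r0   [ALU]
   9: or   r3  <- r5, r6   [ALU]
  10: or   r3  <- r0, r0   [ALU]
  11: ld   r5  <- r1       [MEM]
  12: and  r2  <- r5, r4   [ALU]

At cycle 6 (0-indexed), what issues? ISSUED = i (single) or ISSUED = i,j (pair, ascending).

ISSUED = 9

#0 head=0: mul i0 RAW r5
#1 head=1: st i1 no-port MEM/MEM
#2 head=2: st/add i2/i3 pair
#3 head=4: and/sub i4/i5 pair
#4 head=6: and i6 WAW r6
#5 head=7: xor/sll i7/i8 pair
#6 head=9: or i9 WAW r3
#7 head=10: or/ld i10/i11 pair
#8 head=12: and i12 tail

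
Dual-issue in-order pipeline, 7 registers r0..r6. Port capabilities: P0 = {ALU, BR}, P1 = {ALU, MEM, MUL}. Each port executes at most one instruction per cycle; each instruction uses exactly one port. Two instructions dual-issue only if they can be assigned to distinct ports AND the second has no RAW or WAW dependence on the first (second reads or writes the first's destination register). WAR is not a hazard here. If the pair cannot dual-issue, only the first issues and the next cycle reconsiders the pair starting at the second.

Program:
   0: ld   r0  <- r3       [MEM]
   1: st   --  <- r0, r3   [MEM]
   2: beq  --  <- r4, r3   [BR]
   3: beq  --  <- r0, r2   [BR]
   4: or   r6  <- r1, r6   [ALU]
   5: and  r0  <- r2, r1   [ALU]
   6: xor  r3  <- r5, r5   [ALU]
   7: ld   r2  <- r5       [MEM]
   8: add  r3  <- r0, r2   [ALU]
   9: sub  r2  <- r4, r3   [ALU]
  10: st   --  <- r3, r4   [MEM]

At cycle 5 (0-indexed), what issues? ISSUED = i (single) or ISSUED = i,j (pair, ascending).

ISSUED = 8

0. ld @i0  | no-port MEM/MEM
1. st+beq @i1+i2  | 2-wide
2. beq+or @i3+i4  | 2-wide
3. and+xor @i5+i6  | 2-wide
4. ld @i7  | RAW r2
5. add @i8  | RAW r3
6. sub+st @i9+i10  | 2-wide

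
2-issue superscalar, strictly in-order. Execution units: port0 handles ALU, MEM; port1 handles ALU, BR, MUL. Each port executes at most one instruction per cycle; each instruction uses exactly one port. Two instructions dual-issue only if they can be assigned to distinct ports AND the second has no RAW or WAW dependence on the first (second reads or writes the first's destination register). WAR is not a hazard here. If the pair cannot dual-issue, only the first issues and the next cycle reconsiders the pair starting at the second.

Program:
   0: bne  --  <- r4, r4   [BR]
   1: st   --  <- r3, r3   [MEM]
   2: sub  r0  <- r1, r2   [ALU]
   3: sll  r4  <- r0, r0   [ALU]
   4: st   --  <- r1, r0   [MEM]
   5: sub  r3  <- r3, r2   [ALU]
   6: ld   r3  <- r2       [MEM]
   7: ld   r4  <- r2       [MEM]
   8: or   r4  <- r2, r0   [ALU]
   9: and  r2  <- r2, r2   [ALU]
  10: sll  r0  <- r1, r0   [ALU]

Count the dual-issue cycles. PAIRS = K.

PAIRS = 3

c0: i0&i1 bne.BR;st.MEM  pair
c1: i2 sub.ALU  RAW r0
c2: i3&i4 sll.ALU;st.MEM  pair
c3: i5 sub.ALU  WAW r3
c4: i6 ld.MEM  no-port MEM/MEM
c5: i7 ld.MEM  WAW r4
c6: i8&i9 or.ALU;and.ALU  pair
c7: i10 sll.ALU  tail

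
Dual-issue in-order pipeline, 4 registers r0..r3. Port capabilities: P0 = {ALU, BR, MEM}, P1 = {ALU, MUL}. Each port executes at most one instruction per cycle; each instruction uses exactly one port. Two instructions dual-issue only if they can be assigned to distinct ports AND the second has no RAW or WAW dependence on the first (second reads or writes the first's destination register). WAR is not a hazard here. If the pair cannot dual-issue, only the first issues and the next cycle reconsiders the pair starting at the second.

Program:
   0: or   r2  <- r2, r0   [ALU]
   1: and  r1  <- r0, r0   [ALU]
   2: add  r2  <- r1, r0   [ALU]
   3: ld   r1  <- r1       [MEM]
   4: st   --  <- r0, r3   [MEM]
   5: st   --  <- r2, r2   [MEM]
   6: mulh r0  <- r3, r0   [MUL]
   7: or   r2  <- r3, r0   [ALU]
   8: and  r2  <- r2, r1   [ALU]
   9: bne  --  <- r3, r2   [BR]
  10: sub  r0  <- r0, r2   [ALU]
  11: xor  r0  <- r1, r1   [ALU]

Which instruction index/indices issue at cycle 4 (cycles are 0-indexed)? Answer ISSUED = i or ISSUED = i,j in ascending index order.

ISSUED = 7

t=0 i0,i1:or and ; dual
t=1 i2,i3:add ld ; dual
t=2 i4:st ; no-port MEM/MEM
t=3 i5,i6:st mulh ; dual
t=4 i7:or ; RAW+WAW r2
t=5 i8:and ; RAW r2
t=6 i9,i10:bne sub ; dual
t=7 i11:xor ; tail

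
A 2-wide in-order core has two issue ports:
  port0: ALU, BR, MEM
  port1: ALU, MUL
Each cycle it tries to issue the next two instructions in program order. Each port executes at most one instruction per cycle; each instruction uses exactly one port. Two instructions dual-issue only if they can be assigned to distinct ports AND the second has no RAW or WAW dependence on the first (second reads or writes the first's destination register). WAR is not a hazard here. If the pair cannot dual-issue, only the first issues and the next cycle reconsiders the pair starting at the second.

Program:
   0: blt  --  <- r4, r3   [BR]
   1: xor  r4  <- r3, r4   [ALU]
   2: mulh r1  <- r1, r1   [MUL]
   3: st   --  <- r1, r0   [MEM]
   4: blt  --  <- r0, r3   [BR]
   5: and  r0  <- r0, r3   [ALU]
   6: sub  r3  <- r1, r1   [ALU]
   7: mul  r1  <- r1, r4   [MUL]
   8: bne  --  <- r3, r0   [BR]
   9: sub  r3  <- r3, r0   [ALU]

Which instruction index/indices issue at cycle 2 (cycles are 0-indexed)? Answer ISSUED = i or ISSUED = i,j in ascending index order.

t=0 i0,i1:blt;xor ; pair
t=1 i2:mulh ; RAW r1
t=2 i3:st ; no-port MEM/BR
t=3 i4,i5:blt;and ; pair
t=4 i6,i7:sub;mul ; pair
t=5 i8,i9:bne;sub ; pair

ISSUED = 3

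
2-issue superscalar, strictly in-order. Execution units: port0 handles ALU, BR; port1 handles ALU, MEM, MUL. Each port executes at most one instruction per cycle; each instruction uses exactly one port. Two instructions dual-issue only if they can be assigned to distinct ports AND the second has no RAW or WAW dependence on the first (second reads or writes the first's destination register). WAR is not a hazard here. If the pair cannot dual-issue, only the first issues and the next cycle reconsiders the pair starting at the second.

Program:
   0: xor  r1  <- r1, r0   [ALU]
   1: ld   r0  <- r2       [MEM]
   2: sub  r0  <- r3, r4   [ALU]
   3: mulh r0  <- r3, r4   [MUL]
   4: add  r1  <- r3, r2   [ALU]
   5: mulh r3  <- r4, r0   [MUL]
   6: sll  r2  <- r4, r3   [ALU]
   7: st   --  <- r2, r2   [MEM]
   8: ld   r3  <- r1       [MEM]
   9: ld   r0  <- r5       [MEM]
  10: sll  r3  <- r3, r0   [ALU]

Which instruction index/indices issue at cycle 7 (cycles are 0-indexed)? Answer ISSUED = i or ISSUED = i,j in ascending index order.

ISSUED = 9

c0: i0/i1 xor+ld  dual
c1: i2 sub  WAW r0
c2: i3/i4 mulh+add  dual
c3: i5 mulh  RAW r3
c4: i6 sll  RAW r2
c5: i7 st  no-port MEM/MEM
c6: i8 ld  no-port MEM/MEM
c7: i9 ld  RAW r0
c8: i10 sll  tail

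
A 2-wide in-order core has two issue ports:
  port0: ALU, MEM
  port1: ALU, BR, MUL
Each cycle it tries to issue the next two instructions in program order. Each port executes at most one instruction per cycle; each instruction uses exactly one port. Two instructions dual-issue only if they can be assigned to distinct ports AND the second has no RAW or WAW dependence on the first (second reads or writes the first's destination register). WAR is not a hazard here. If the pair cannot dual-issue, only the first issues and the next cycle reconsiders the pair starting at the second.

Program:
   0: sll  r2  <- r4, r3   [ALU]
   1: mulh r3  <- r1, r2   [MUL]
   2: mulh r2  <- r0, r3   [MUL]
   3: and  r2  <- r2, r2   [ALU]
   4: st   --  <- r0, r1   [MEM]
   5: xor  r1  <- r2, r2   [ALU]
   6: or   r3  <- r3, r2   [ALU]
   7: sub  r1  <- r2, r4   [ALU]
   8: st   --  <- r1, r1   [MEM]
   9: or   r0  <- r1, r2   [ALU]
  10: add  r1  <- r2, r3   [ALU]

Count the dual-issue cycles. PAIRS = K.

  cy0 -> i0 (sll) RAW r2
  cy1 -> i1 (mulh) no-port MUL/MUL
  cy2 -> i2 (mulh) RAW+WAW r2
  cy3 -> i3+i4 (and st) pair
  cy4 -> i5+i6 (xor or) pair
  cy5 -> i7 (sub) RAW r1
  cy6 -> i8+i9 (st or) pair
  cy7 -> i10 (add) tail

PAIRS = 3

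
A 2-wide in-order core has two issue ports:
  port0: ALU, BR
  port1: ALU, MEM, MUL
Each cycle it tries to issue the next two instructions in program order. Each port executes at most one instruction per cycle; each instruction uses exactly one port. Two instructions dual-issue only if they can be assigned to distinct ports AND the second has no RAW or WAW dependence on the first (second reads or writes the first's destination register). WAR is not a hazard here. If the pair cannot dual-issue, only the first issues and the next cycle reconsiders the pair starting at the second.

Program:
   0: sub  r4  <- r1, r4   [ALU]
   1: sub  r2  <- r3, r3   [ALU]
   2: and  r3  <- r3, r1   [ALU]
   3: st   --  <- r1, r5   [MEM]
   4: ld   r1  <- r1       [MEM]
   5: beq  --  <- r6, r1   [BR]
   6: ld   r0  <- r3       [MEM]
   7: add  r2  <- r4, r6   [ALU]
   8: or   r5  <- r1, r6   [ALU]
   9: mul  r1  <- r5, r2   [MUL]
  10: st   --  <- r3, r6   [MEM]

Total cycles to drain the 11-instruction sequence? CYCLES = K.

CYCLES = 7

c0: i0+i1 sub.ALU sub.ALU  pair
c1: i2+i3 and.ALU st.MEM  pair
c2: i4 ld.MEM  RAW r1
c3: i5+i6 beq.BR ld.MEM  pair
c4: i7+i8 add.ALU or.ALU  pair
c5: i9 mul.MUL  no-port MUL/MEM
c6: i10 st.MEM  tail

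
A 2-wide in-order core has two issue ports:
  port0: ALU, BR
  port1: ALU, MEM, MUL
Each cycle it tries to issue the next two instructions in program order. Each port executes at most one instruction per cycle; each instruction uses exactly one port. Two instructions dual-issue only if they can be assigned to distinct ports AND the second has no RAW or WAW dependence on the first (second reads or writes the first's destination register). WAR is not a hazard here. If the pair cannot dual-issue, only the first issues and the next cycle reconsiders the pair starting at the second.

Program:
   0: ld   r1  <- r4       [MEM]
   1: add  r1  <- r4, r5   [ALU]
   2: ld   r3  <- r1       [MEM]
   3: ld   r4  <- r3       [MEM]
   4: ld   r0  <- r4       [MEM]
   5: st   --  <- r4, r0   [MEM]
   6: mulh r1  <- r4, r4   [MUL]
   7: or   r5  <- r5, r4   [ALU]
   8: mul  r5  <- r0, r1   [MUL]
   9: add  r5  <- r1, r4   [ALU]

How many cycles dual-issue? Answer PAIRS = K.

PAIRS = 1

[0] i0  ld  -- WAW r1
[1] i1  add  -- RAW r1
[2] i2  ld  -- no-port MEM/MEM
[3] i3  ld  -- no-port MEM/MEM
[4] i4  ld  -- no-port MEM/MEM
[5] i5  st  -- no-port MEM/MUL
[6] i6+i7  mulh/or  -- pair
[7] i8  mul  -- WAW r5
[8] i9  add  -- tail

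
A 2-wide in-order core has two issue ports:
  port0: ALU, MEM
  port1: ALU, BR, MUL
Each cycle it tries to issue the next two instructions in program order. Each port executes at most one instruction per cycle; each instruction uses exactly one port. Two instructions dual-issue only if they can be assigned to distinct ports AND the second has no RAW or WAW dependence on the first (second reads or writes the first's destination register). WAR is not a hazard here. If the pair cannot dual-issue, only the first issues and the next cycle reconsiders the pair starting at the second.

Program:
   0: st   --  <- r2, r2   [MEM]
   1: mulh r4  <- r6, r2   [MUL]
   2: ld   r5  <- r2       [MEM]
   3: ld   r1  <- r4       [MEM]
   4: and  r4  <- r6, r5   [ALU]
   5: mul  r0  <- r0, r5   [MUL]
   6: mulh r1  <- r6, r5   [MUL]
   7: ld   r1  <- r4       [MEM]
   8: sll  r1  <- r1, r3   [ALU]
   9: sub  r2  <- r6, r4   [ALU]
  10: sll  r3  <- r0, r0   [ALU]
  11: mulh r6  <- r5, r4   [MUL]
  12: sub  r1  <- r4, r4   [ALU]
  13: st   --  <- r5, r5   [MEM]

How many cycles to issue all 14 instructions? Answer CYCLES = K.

[0] i0,i1  st.MEM+mulh.MUL  -- pair
[1] i2  ld.MEM  -- no-port MEM/MEM
[2] i3,i4  ld.MEM+and.ALU  -- pair
[3] i5  mul.MUL  -- no-port MUL/MUL
[4] i6  mulh.MUL  -- WAW r1
[5] i7  ld.MEM  -- RAW+WAW r1
[6] i8,i9  sll.ALU+sub.ALU  -- pair
[7] i10,i11  sll.ALU+mulh.MUL  -- pair
[8] i12,i13  sub.ALU+st.MEM  -- pair

CYCLES = 9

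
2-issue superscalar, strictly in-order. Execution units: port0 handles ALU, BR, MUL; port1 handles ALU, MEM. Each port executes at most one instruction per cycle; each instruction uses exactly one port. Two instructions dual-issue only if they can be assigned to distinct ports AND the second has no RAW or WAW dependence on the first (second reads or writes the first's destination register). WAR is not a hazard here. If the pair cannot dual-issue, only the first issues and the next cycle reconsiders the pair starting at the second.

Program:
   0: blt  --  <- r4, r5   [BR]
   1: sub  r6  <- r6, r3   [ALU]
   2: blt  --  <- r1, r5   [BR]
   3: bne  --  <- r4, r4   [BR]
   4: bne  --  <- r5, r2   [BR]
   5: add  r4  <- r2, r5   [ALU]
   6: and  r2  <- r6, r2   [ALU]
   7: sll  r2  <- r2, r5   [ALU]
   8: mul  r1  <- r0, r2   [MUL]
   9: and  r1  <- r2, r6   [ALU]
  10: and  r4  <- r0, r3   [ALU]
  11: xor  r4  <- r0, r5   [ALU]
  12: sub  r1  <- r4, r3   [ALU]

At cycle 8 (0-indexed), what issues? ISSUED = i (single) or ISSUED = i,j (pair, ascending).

ISSUED = 11

#0 head=0: blt.BR+sub.ALU i0,i1 2-wide
#1 head=2: blt.BR i2 no-port BR/BR
#2 head=3: bne.BR i3 no-port BR/BR
#3 head=4: bne.BR+add.ALU i4,i5 2-wide
#4 head=6: and.ALU i6 RAW+WAW r2
#5 head=7: sll.ALU i7 RAW r2
#6 head=8: mul.MUL i8 WAW r1
#7 head=9: and.ALU+and.ALU i9,i10 2-wide
#8 head=11: xor.ALU i11 RAW r4
#9 head=12: sub.ALU i12 tail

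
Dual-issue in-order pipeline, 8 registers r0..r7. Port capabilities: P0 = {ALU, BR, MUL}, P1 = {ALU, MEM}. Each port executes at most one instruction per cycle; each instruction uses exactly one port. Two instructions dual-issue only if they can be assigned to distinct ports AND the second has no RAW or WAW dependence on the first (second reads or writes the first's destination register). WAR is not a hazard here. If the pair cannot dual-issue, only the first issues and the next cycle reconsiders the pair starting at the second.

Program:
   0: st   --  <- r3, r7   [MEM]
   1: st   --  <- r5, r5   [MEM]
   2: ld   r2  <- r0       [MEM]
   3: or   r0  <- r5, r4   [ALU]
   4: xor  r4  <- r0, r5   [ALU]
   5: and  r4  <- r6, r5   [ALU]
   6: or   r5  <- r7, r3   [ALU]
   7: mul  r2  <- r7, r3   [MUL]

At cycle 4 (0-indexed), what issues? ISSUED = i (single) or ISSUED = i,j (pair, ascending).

0. st.MEM @i0  | no-port MEM/MEM
1. st.MEM @i1  | no-port MEM/MEM
2. ld.MEM or.ALU @i2&i3  | pair
3. xor.ALU @i4  | WAW r4
4. and.ALU or.ALU @i5&i6  | pair
5. mul.MUL @i7  | tail

ISSUED = 5,6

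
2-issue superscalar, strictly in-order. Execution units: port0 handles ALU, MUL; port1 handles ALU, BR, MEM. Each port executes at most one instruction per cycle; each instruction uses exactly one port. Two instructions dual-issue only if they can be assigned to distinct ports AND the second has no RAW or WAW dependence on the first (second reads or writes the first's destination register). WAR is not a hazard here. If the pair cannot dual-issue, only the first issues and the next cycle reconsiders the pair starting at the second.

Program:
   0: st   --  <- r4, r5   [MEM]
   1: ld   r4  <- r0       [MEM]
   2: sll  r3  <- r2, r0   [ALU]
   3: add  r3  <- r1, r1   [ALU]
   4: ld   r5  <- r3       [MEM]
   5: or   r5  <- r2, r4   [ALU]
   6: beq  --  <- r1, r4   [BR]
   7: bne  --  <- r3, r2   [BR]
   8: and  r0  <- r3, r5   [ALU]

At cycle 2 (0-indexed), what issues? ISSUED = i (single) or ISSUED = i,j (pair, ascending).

ISSUED = 3

t=0 i0:st.MEM ; no-port MEM/MEM
t=1 i1,i2:ld.MEM+sll.ALU ; 2-wide
t=2 i3:add.ALU ; RAW r3
t=3 i4:ld.MEM ; WAW r5
t=4 i5,i6:or.ALU+beq.BR ; 2-wide
t=5 i7,i8:bne.BR+and.ALU ; 2-wide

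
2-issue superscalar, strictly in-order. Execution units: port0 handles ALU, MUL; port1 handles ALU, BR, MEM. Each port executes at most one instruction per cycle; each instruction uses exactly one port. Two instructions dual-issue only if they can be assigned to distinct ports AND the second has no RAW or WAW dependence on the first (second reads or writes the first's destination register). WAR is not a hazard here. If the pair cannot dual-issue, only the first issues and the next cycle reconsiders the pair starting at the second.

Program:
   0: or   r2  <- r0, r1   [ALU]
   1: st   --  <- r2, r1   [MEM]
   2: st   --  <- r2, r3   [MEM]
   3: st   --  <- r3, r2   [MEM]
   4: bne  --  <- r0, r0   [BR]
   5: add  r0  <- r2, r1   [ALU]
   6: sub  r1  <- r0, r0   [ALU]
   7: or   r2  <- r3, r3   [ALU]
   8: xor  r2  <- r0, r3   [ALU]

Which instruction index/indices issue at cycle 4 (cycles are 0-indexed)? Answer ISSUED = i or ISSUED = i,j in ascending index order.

ISSUED = 4,5

  cy0 -> i0 (or) RAW r2
  cy1 -> i1 (st) no-port MEM/MEM
  cy2 -> i2 (st) no-port MEM/MEM
  cy3 -> i3 (st) no-port MEM/BR
  cy4 -> i4&i5 (bne/add) pair
  cy5 -> i6&i7 (sub/or) pair
  cy6 -> i8 (xor) tail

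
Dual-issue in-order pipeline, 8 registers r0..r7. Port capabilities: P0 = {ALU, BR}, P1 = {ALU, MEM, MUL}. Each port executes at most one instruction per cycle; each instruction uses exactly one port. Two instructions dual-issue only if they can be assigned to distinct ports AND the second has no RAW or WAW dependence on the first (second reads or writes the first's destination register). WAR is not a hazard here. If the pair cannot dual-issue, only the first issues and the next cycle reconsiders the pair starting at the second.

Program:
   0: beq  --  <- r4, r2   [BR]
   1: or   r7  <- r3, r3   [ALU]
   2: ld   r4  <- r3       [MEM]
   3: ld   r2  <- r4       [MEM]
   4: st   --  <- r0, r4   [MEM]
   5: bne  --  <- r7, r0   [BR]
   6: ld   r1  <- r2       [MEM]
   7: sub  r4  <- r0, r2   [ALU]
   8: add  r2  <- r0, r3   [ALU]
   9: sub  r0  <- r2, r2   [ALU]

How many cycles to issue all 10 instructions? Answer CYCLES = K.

0. beq.BR or.ALU @i0+i1  | pair
1. ld.MEM @i2  | no-port MEM/MEM
2. ld.MEM @i3  | no-port MEM/MEM
3. st.MEM bne.BR @i4+i5  | pair
4. ld.MEM sub.ALU @i6+i7  | pair
5. add.ALU @i8  | RAW r2
6. sub.ALU @i9  | tail

CYCLES = 7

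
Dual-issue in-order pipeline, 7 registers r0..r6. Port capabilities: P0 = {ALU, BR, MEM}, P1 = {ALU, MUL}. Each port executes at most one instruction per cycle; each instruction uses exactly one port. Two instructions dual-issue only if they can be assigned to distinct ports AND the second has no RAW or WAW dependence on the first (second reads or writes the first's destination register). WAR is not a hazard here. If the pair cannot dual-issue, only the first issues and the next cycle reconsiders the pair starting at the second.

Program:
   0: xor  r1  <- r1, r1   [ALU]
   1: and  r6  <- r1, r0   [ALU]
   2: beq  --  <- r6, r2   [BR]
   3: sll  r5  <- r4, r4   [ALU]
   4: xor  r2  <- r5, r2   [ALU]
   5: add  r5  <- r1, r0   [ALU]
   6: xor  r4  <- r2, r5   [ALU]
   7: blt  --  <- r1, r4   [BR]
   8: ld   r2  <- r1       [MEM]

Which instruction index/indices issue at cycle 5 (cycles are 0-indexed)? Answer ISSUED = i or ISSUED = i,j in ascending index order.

ISSUED = 7

c0: i0 xor  RAW r1
c1: i1 and  RAW r6
c2: i2,i3 beq+sll  dual
c3: i4,i5 xor+add  dual
c4: i6 xor  RAW r4
c5: i7 blt  no-port BR/MEM
c6: i8 ld  tail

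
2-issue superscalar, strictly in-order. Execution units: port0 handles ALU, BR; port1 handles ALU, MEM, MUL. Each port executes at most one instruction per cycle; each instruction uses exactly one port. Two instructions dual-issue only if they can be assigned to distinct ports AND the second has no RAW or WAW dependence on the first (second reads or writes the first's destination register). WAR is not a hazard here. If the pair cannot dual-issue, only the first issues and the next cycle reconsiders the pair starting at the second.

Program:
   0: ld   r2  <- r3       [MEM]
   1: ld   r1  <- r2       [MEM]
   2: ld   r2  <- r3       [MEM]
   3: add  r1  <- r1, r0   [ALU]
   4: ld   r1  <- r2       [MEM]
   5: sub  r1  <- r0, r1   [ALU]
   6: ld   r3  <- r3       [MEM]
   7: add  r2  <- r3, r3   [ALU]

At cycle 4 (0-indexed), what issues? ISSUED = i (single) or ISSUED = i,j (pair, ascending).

ISSUED = 5,6

0. ld.MEM @i0  | no-port MEM/MEM
1. ld.MEM @i1  | no-port MEM/MEM
2. ld.MEM/add.ALU @i2+i3  | 2-wide
3. ld.MEM @i4  | RAW+WAW r1
4. sub.ALU/ld.MEM @i5+i6  | 2-wide
5. add.ALU @i7  | tail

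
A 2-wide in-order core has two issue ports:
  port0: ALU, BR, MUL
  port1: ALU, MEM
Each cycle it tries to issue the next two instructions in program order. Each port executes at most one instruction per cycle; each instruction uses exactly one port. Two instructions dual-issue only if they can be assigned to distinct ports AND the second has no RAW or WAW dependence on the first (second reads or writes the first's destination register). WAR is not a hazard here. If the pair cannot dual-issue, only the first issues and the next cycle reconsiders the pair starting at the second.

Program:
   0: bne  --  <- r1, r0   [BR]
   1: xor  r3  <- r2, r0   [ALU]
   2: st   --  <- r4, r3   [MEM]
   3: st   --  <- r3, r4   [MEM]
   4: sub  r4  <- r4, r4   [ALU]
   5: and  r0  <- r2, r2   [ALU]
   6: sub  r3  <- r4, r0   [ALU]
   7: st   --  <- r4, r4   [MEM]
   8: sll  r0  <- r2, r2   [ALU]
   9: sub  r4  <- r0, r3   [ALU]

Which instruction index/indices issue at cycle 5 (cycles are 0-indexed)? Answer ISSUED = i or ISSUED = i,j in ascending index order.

#0 head=0: bne.BR xor.ALU i0/i1 dual
#1 head=2: st.MEM i2 no-port MEM/MEM
#2 head=3: st.MEM sub.ALU i3/i4 dual
#3 head=5: and.ALU i5 RAW r0
#4 head=6: sub.ALU st.MEM i6/i7 dual
#5 head=8: sll.ALU i8 RAW r0
#6 head=9: sub.ALU i9 tail

ISSUED = 8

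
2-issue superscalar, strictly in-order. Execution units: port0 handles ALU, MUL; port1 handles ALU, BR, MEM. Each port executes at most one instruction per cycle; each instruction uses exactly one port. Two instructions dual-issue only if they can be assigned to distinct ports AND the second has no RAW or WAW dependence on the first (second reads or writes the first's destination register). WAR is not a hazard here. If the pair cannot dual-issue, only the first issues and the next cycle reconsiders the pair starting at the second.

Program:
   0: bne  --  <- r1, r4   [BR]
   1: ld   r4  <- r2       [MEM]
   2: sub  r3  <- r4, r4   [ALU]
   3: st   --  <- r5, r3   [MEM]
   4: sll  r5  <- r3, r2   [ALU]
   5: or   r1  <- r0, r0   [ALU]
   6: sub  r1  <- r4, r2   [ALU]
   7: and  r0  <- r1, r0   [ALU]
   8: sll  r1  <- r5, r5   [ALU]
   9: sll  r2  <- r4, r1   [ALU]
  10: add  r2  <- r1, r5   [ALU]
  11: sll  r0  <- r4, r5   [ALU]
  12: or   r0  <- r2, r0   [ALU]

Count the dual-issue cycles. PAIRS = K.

  cy0 -> i0 (bne.BR) no-port BR/MEM
  cy1 -> i1 (ld.MEM) RAW r4
  cy2 -> i2 (sub.ALU) RAW r3
  cy3 -> i3+i4 (st.MEM sll.ALU) dual
  cy4 -> i5 (or.ALU) WAW r1
  cy5 -> i6 (sub.ALU) RAW r1
  cy6 -> i7+i8 (and.ALU sll.ALU) dual
  cy7 -> i9 (sll.ALU) WAW r2
  cy8 -> i10+i11 (add.ALU sll.ALU) dual
  cy9 -> i12 (or.ALU) tail

PAIRS = 3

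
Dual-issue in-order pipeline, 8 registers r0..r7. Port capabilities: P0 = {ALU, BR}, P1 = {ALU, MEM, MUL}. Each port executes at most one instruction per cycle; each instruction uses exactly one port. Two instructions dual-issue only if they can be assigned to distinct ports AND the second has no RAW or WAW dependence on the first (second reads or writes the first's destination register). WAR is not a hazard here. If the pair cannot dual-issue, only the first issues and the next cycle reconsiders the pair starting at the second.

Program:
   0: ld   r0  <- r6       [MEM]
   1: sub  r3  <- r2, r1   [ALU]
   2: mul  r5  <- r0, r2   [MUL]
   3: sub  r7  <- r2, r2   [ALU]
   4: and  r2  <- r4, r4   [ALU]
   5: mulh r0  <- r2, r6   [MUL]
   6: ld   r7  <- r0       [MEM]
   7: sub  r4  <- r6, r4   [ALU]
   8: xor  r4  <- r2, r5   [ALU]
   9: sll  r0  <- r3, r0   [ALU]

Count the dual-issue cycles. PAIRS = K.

PAIRS = 4

0. ld.MEM+sub.ALU @i0,i1  | 2-wide
1. mul.MUL+sub.ALU @i2,i3  | 2-wide
2. and.ALU @i4  | RAW r2
3. mulh.MUL @i5  | no-port MUL/MEM
4. ld.MEM+sub.ALU @i6,i7  | 2-wide
5. xor.ALU+sll.ALU @i8,i9  | 2-wide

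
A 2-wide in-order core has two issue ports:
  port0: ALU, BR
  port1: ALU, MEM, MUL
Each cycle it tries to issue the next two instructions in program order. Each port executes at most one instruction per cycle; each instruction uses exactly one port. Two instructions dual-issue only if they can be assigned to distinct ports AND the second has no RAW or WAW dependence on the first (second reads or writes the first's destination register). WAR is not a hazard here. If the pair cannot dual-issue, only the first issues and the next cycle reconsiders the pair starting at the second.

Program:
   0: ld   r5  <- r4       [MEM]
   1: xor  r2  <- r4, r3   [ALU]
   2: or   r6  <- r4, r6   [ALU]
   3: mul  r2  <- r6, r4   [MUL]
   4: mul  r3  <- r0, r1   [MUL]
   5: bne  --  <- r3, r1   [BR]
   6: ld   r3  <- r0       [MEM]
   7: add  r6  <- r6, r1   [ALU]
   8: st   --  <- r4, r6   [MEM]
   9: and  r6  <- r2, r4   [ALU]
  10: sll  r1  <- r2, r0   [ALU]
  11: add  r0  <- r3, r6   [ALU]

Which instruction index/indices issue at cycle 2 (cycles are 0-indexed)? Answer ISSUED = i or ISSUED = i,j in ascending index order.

ISSUED = 3

#0 head=0: ld.MEM xor.ALU i0+i1 dual
#1 head=2: or.ALU i2 RAW r6
#2 head=3: mul.MUL i3 no-port MUL/MUL
#3 head=4: mul.MUL i4 RAW r3
#4 head=5: bne.BR ld.MEM i5+i6 dual
#5 head=7: add.ALU i7 RAW r6
#6 head=8: st.MEM and.ALU i8+i9 dual
#7 head=10: sll.ALU add.ALU i10+i11 dual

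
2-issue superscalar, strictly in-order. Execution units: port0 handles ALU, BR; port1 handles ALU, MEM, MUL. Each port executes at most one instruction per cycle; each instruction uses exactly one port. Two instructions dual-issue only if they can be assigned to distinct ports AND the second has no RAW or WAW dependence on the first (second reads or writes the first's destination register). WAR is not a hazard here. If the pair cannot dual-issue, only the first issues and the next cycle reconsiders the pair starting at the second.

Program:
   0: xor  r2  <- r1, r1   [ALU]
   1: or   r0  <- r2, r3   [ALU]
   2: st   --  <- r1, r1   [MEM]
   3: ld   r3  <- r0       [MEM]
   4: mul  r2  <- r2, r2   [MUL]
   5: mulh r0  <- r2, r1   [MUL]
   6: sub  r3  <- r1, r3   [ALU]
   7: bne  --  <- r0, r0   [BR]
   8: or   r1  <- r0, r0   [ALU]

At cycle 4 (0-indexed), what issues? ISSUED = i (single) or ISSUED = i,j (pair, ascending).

ISSUED = 5,6

#0 head=0: xor i0 RAW r2
#1 head=1: or st i1,i2 dual
#2 head=3: ld i3 no-port MEM/MUL
#3 head=4: mul i4 no-port MUL/MUL
#4 head=5: mulh sub i5,i6 dual
#5 head=7: bne or i7,i8 dual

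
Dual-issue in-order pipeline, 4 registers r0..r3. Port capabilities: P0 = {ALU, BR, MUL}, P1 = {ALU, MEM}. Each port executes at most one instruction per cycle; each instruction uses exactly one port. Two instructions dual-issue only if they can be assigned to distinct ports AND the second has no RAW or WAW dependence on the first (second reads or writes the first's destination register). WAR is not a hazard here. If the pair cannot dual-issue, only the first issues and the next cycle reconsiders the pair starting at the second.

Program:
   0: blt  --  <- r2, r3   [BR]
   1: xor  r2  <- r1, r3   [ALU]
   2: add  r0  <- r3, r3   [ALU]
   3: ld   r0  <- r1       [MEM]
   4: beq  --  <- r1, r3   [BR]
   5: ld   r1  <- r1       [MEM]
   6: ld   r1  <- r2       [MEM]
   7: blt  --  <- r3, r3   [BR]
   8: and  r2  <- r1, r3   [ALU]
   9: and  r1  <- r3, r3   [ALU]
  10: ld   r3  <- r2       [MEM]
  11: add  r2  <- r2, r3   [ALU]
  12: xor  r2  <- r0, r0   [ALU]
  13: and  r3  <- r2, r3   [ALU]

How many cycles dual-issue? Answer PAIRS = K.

PAIRS = 4

#0 head=0: blt.BR/xor.ALU i0,i1 2-wide
#1 head=2: add.ALU i2 WAW r0
#2 head=3: ld.MEM/beq.BR i3,i4 2-wide
#3 head=5: ld.MEM i5 no-port MEM/MEM
#4 head=6: ld.MEM/blt.BR i6,i7 2-wide
#5 head=8: and.ALU/and.ALU i8,i9 2-wide
#6 head=10: ld.MEM i10 RAW r3
#7 head=11: add.ALU i11 WAW r2
#8 head=12: xor.ALU i12 RAW r2
#9 head=13: and.ALU i13 tail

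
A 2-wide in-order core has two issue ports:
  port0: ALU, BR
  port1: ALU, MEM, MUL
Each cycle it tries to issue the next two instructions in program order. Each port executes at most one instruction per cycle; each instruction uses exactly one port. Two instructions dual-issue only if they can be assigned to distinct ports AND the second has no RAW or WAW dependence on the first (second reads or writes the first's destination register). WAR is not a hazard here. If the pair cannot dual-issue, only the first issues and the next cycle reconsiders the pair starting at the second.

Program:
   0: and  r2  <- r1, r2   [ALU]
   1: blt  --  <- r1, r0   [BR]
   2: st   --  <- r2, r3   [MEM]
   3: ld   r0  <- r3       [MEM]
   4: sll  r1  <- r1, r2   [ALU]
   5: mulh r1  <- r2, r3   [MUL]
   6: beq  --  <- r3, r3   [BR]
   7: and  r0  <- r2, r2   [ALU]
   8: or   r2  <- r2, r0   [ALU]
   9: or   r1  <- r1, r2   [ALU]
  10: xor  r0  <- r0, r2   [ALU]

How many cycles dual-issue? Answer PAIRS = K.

#0 head=0: and.ALU blt.BR i0+i1 dual
#1 head=2: st.MEM i2 no-port MEM/MEM
#2 head=3: ld.MEM sll.ALU i3+i4 dual
#3 head=5: mulh.MUL beq.BR i5+i6 dual
#4 head=7: and.ALU i7 RAW r0
#5 head=8: or.ALU i8 RAW r2
#6 head=9: or.ALU xor.ALU i9+i10 dual

PAIRS = 4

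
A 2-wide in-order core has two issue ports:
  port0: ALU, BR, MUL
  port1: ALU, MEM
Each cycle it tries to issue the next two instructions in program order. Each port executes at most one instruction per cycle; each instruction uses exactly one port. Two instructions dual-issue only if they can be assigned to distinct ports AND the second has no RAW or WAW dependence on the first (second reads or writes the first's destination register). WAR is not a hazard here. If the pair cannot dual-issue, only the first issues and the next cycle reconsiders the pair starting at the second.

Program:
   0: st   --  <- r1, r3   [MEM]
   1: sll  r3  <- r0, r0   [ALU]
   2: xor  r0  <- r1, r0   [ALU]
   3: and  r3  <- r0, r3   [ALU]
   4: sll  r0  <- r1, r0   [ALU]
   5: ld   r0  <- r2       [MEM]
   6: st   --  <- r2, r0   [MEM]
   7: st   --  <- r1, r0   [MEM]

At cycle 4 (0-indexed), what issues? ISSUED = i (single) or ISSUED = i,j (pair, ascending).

  cy0 -> i0+i1 (st+sll) 2-wide
  cy1 -> i2 (xor) RAW r0
  cy2 -> i3+i4 (and+sll) 2-wide
  cy3 -> i5 (ld) no-port MEM/MEM
  cy4 -> i6 (st) no-port MEM/MEM
  cy5 -> i7 (st) tail

ISSUED = 6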